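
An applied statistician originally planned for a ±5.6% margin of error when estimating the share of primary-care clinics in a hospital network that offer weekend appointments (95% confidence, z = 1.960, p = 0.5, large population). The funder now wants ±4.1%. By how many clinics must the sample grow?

At ±5.6%: n = 1.960² × 0.2500 / 0.056² ≈ 306.25 → 307.
At ±4.1%: n = 1.960² × 0.2500 / 0.041² ≈ 571.33 → 572.
Additional respondents: 572 − 307 = 265.

265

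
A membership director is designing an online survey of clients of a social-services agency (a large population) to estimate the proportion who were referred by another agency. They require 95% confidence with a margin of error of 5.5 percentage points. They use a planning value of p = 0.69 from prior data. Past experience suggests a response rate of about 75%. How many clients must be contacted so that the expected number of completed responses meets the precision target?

For 95% confidence, z = 1.960.
Completed interviews needed: n₀ = 1.960² × 0.2139 / 0.055² ≈ 271.64 → 272.
At a 75% response rate, contacts needed = 272 / 0.75 ≈ 362.67 → 363.

363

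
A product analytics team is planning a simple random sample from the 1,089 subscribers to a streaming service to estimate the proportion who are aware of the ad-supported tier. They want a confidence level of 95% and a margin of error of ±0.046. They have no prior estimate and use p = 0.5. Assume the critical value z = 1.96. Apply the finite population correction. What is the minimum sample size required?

Unadjusted: n₀ = 1.96² × 0.50 × 0.50 / 0.046² ≈ 453.88, so n₀ = 454.
Finite population correction with N = 1,089: n = n₀ / (1 + (n₀−1)/N) = 454 / (1 + 453/1089) = 454 / 1.4160 ≈ 320.63.
Rounding up, n = 321.

321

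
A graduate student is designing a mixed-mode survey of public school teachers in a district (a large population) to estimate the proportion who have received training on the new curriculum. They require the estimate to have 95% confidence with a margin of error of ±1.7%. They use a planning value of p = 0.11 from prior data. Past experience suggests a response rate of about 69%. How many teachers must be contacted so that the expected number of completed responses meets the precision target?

For 95% confidence, z = 1.96.
Completed interviews needed: n₀ = 1.96² × 0.0979 / 0.017² ≈ 1301.36 → 1302.
At a 69% response rate, contacts needed = 1302 / 0.69 ≈ 1886.96 → 1887.

1887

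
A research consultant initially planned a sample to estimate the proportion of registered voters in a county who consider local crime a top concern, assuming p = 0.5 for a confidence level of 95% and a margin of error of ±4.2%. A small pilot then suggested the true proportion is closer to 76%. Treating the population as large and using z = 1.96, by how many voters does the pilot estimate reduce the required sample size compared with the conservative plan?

Conservative (p = 0.5): n = 1.96² × 0.25 / 0.042² ≈ 544.44 → 545.
Using p = 0.76: p(1−p) = 0.1824, so n = 1.96² × 0.1824 / 0.042² ≈ 397.23 → 398.
Reduction: 545 − 398 = 147.

147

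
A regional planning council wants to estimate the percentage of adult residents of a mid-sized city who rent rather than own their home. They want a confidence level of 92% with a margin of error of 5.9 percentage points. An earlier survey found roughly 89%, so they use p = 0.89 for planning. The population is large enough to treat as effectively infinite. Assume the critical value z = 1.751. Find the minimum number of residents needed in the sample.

87

With p = 0.89, p(1−p) = 0.0979.
n = z²·p(1−p)/E² = 1.751² × 0.0979 / 0.059² = 3.0660 × 0.0979 / 0.003481 ≈ 86.23.
Rounding up gives n = 87.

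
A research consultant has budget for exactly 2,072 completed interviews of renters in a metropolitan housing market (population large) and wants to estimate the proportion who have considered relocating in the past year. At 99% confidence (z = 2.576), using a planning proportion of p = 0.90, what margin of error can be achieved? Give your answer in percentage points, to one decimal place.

SE(p̂) = √[p(1−p)/n] = √[0.0900/2072] = 0.00659.
E = z × SE = 2.576 × 0.00659 = 0.01698, or 1.7 percentage points.

1.7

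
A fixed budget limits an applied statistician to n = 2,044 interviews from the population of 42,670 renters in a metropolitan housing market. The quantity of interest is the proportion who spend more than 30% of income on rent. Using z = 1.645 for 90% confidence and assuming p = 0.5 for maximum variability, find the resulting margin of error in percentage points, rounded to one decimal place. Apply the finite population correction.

Finite-population factor: (N−n)/(N−1) = (42670−2044)/(42670−1) = 0.9521.
SE(p̂) = √[p(1−p)/n · (N−n)/(N−1)] = √[0.2500/2044 × 0.9521] = 0.01079.
E = z × SE = 1.645 × 0.01079 = 0.01775 ≈ 1.8 percentage points.

1.8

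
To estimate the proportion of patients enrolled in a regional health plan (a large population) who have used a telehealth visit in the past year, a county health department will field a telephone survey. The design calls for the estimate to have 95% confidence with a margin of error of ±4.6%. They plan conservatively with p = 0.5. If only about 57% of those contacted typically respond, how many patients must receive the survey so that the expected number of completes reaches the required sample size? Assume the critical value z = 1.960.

Completed interviews needed: n₀ = 1.960² × 0.2500 / 0.046² ≈ 453.88 → 454.
At a 57% response rate, contacts needed = 454 / 0.57 ≈ 796.49 → 797.

797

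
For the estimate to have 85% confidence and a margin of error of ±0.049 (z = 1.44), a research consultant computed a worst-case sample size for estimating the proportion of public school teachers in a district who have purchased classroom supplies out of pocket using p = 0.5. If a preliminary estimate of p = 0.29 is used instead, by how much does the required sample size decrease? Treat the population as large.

38

Conservative (p = 0.5): n = 1.44² × 0.25 / 0.049² ≈ 215.91 → 216.
Using p = 0.29: p(1−p) = 0.2059, so n = 1.44² × 0.2059 / 0.049² ≈ 177.82 → 178.
Reduction: 216 − 178 = 38.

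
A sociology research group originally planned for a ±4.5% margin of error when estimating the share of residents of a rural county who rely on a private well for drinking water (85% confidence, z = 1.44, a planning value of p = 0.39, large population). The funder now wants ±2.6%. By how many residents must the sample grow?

At ±4.5%: n = 1.44² × 0.2379 / 0.045² ≈ 243.61 → 244.
At ±2.6%: n = 1.44² × 0.2379 / 0.026² ≈ 729.75 → 730.
Additional respondents: 730 − 244 = 486.

486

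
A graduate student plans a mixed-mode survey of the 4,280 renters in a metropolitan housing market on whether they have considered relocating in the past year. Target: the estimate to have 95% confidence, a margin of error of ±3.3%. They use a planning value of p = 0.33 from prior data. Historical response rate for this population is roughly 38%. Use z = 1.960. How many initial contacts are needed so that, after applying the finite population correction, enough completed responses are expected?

1737

Completed interviews needed (unadjusted): n₀ = 1.960² × 0.2211 / 0.033² ≈ 779.96 → 780.
FPC for N = 4,280: n = 780 / (1 + 779/4280) = 780 / 1.1820 ≈ 659.89 → 660.
At a 38% response rate, contacts needed = 660 / 0.38 ≈ 1736.84 → 1737.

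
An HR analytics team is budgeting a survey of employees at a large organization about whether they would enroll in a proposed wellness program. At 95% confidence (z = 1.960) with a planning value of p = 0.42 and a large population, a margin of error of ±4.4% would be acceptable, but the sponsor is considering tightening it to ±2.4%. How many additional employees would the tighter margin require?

At ±4.4%: n = 1.960² × 0.2436 / 0.044² ≈ 483.37 → 484.
At ±2.4%: n = 1.960² × 0.2436 / 0.024² ≈ 1624.68 → 1625.
Additional respondents: 1625 − 484 = 1141.

1141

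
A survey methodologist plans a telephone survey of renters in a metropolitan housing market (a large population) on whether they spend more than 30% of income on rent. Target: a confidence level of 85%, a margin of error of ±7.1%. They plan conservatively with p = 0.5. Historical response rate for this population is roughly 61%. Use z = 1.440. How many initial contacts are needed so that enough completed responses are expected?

169

Completed interviews needed: n₀ = 1.440² × 0.2500 / 0.071² ≈ 102.84 → 103.
At a 61% response rate, contacts needed = 103 / 0.61 ≈ 168.85 → 169.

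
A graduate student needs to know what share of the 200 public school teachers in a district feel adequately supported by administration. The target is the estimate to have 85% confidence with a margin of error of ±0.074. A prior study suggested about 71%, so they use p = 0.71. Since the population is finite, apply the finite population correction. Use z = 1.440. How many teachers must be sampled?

57

Unadjusted: n₀ = 1.440² × 0.71 × 0.29 / 0.074² ≈ 77.97, so n₀ = 78.
Finite population correction with N = 200: n = n₀ / (1 + (n₀−1)/N) = 78 / (1 + 77/200) = 78 / 1.3850 ≈ 56.32.
Rounding up, n = 57.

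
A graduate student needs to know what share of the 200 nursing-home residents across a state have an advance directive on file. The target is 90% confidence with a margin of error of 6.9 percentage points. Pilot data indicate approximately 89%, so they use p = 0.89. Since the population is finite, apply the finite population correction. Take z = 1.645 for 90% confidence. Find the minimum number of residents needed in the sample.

Unadjusted: n₀ = 1.645² × 0.89 × 0.11 / 0.069² ≈ 55.64, so n₀ = 56.
Finite population correction with N = 200: n = n₀ / (1 + (n₀−1)/N) = 56 / (1 + 55/200) = 56 / 1.2750 ≈ 43.92.
Rounding up, n = 44.

44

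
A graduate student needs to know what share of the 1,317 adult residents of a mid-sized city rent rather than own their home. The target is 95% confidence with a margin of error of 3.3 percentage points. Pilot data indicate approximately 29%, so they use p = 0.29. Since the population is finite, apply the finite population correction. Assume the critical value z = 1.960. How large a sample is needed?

Unadjusted: n₀ = 1.960² × 0.29 × 0.71 / 0.033² ≈ 726.34, so n₀ = 727.
Finite population correction with N = 1,317: n = n₀ / (1 + (n₀−1)/N) = 727 / (1 + 726/1317) = 727 / 1.5513 ≈ 468.65.
Rounding up, n = 469.

469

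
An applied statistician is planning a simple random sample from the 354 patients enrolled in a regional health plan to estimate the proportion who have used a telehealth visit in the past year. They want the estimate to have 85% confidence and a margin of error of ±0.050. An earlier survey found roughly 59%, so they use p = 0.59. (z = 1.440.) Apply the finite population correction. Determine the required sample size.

129

Unadjusted: n₀ = 1.440² × 0.59 × 0.41 / 0.050² ≈ 200.64, so n₀ = 201.
Finite population correction with N = 354: n = n₀ / (1 + (n₀−1)/N) = 201 / (1 + 200/354) = 201 / 1.5650 ≈ 128.44.
Rounding up, n = 129.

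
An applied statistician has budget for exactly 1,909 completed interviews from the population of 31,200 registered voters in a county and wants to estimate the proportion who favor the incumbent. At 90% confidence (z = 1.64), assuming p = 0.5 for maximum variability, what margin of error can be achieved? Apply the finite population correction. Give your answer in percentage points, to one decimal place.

Finite-population factor: (N−n)/(N−1) = (31200−1909)/(31200−1) = 0.9388.
SE(p̂) = √[p(1−p)/n · (N−n)/(N−1)] = √[0.2500/1909 × 0.9388] = 0.01109.
E = z × SE = 1.64 × 0.01109 = 0.01818 ≈ 1.8 percentage points.

1.8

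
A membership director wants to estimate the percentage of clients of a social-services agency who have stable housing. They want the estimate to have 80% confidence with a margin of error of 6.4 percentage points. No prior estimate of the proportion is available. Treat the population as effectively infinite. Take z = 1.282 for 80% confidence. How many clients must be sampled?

With no prior estimate, use p = 0.5, giving p(1−p) = 0.25.
n = z²·p(1−p)/E² = 1.282² × 0.2500 / 0.064² = 1.6435 × 0.2500 / 0.004096 ≈ 100.31.
Rounding up gives n = 101.

101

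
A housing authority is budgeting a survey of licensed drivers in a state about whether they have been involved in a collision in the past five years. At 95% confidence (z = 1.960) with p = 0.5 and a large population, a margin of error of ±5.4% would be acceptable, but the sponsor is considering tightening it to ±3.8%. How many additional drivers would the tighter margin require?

336

At ±5.4%: n = 1.960² × 0.2500 / 0.054² ≈ 329.36 → 330.
At ±3.8%: n = 1.960² × 0.2500 / 0.038² ≈ 665.10 → 666.
Additional respondents: 666 − 330 = 336.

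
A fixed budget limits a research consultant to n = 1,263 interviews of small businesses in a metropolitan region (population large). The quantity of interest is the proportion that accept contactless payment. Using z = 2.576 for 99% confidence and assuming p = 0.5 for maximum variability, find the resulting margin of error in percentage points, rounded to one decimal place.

3.6

SE(p̂) = √[p(1−p)/n] = √[0.2500/1263] = 0.01407.
E = z × SE = 2.576 × 0.01407 = 0.03624, or 3.6 percentage points.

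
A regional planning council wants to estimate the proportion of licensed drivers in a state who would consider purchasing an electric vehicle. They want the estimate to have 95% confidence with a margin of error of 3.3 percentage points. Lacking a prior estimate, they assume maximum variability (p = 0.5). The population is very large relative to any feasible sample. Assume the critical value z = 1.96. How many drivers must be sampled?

With p = 0.5, p(1−p) = 0.25.
n = z²·p(1−p)/E² = 1.96² × 0.2500 / 0.033² = 3.8416 × 0.2500 / 0.001089 ≈ 881.91.
Rounding up gives n = 882.

882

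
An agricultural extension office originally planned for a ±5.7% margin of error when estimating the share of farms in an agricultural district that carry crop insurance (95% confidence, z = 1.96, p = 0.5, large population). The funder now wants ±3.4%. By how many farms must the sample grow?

At ±5.7%: n = 1.96² × 0.2500 / 0.057² ≈ 295.60 → 296.
At ±3.4%: n = 1.96² × 0.2500 / 0.034² ≈ 830.80 → 831.
Additional respondents: 831 − 296 = 535.

535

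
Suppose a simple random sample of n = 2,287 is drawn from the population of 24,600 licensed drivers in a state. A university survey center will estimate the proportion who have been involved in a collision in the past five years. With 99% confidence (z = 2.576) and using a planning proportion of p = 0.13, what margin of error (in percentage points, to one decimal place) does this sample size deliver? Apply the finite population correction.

Finite-population factor: (N−n)/(N−1) = (24600−2287)/(24600−1) = 0.9071.
SE(p̂) = √[p(1−p)/n · (N−n)/(N−1)] = √[0.1131/2287 × 0.9071] = 0.00670.
E = z × SE = 2.576 × 0.00670 = 0.01725 ≈ 1.7 percentage points.

1.7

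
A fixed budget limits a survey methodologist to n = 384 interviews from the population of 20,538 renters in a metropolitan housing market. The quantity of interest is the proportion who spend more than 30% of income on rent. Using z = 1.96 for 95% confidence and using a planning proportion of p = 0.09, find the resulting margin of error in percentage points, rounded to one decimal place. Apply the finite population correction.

2.8

Finite-population factor: (N−n)/(N−1) = (20538−384)/(20538−1) = 0.9814.
SE(p̂) = √[p(1−p)/n · (N−n)/(N−1)] = √[0.0819/384 × 0.9814] = 0.01447.
E = z × SE = 1.96 × 0.01447 = 0.02836 ≈ 2.8 percentage points.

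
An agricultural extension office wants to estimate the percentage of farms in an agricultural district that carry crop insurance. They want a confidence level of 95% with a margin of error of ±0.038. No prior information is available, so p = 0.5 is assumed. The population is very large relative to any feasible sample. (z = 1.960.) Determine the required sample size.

With p = 0.5, p(1−p) = 0.25.
n = z²·p(1−p)/E² = 1.960² × 0.2500 / 0.038² = 3.8416 × 0.2500 / 0.001444 ≈ 665.10.
Rounding up gives n = 666.

666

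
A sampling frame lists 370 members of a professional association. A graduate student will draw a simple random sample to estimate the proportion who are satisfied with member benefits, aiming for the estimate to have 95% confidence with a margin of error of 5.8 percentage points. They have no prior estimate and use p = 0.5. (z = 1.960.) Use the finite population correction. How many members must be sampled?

162

Unadjusted: n₀ = 1.960² × 0.50 × 0.50 / 0.058² ≈ 285.49, so n₀ = 286.
Finite population correction with N = 370: n = n₀ / (1 + (n₀−1)/N) = 286 / (1 + 285/370) = 286 / 1.7703 ≈ 161.56.
Rounding up, n = 162.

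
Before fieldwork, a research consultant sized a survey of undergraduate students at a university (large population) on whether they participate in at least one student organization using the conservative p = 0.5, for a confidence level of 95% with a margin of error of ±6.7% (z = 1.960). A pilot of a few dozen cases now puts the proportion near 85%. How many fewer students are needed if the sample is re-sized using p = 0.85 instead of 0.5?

104

Conservative (p = 0.5): n = 1.960² × 0.25 / 0.067² ≈ 213.95 → 214.
Using p = 0.85: p(1−p) = 0.1275, so n = 1.960² × 0.1275 / 0.067² ≈ 109.11 → 110.
Reduction: 214 − 110 = 104.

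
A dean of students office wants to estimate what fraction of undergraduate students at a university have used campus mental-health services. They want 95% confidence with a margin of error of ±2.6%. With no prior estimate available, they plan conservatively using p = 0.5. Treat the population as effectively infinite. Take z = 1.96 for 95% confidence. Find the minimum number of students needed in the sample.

1421

With p = 0.5, p(1−p) = 0.25.
n = z²·p(1−p)/E² = 1.96² × 0.2500 / 0.026² = 3.8416 × 0.2500 / 0.000676 ≈ 1420.71.
Rounding up gives n = 1421.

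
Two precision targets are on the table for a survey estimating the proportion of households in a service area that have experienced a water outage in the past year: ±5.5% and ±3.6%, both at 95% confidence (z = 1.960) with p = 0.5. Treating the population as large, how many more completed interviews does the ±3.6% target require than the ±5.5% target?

At ±5.5%: n = 1.960² × 0.2500 / 0.055² ≈ 317.49 → 318.
At ±3.6%: n = 1.960² × 0.2500 / 0.036² ≈ 741.05 → 742.
Additional respondents: 742 − 318 = 424.

424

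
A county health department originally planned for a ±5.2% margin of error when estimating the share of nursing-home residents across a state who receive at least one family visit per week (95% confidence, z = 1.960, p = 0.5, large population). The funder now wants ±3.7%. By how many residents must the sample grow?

346

At ±5.2%: n = 1.960² × 0.2500 / 0.052² ≈ 355.18 → 356.
At ±3.7%: n = 1.960² × 0.2500 / 0.037² ≈ 701.53 → 702.
Additional respondents: 702 − 356 = 346.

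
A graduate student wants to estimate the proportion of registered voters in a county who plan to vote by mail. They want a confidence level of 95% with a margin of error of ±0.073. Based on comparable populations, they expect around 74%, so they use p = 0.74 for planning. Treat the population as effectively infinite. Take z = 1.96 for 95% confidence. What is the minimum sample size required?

139

With p = 0.74, p(1−p) = 0.1924.
n = z²·p(1−p)/E² = 1.96² × 0.1924 / 0.073² = 3.8416 × 0.1924 / 0.005329 ≈ 138.70.
Rounding up gives n = 139.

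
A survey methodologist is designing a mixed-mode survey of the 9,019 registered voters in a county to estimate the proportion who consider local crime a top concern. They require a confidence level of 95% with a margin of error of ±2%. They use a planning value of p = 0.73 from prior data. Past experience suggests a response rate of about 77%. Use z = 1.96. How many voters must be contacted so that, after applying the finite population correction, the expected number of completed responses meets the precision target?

Completed interviews needed (unadjusted): n₀ = 1.96² × 0.1971 / 0.020² ≈ 1892.95 → 1893.
FPC for N = 9,019: n = 1893 / (1 + 1892/9019) = 1893 / 1.2098 ≈ 1564.75 → 1565.
At a 77% response rate, contacts needed = 1565 / 0.77 ≈ 2032.47 → 2033.

2033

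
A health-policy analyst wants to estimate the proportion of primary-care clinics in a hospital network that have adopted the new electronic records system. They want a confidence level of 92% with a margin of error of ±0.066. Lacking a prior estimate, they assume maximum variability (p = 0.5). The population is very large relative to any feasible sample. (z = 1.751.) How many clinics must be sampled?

With p = 0.5, p(1−p) = 0.25.
n = z²·p(1−p)/E² = 1.751² × 0.2500 / 0.066² = 3.0660 × 0.2500 / 0.004356 ≈ 175.96.
Rounding up gives n = 176.

176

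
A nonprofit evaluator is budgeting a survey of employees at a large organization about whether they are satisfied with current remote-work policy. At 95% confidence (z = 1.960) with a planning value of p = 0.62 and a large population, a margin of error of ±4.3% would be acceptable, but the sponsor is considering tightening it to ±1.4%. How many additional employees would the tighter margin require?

At ±4.3%: n = 1.960² × 0.2356 / 0.043² ≈ 489.50 → 490.
At ±1.4%: n = 1.960² × 0.2356 / 0.014² ≈ 4617.76 → 4618.
Additional respondents: 4618 − 490 = 4128.

4128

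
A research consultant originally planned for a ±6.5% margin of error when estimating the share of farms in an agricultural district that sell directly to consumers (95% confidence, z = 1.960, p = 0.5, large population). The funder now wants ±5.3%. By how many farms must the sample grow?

At ±6.5%: n = 1.960² × 0.2500 / 0.065² ≈ 227.31 → 228.
At ±5.3%: n = 1.960² × 0.2500 / 0.053² ≈ 341.90 → 342.
Additional respondents: 342 − 228 = 114.

114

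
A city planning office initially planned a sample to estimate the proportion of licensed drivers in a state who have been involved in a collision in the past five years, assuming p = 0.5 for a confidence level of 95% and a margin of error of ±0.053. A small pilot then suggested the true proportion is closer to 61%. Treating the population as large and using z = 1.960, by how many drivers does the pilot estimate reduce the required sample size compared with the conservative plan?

Conservative (p = 0.5): n = 1.960² × 0.25 / 0.053² ≈ 341.90 → 342.
Using p = 0.61: p(1−p) = 0.2379, so n = 1.960² × 0.2379 / 0.053² ≈ 325.35 → 326.
Reduction: 342 − 326 = 16.

16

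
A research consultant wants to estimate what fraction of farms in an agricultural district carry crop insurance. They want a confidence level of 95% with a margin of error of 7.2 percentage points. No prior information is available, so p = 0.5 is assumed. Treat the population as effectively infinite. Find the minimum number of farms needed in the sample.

186

For 95% confidence, z = 1.96.
With p = 0.5, p(1−p) = 0.25.
n = z²·p(1−p)/E² = 1.96² × 0.2500 / 0.072² = 3.8416 × 0.2500 / 0.005184 ≈ 185.26.
Rounding up gives n = 186.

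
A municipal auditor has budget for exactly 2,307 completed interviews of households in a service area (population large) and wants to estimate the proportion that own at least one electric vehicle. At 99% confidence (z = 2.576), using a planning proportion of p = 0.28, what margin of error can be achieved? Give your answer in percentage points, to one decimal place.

SE(p̂) = √[p(1−p)/n] = √[0.2016/2307] = 0.00935.
E = z × SE = 2.576 × 0.00935 = 0.02408, or 2.4 percentage points.

2.4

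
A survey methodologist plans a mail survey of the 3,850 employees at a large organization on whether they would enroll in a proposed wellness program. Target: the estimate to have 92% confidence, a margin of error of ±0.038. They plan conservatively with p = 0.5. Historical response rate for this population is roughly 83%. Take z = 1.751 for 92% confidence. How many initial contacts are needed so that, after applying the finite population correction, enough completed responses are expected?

563

Completed interviews needed (unadjusted): n₀ = 1.751² × 0.2500 / 0.038² ≈ 530.82 → 531.
FPC for N = 3,850: n = 531 / (1 + 530/3850) = 531 / 1.1377 ≈ 466.75 → 467.
At an 83% response rate, contacts needed = 467 / 0.83 ≈ 562.65 → 563.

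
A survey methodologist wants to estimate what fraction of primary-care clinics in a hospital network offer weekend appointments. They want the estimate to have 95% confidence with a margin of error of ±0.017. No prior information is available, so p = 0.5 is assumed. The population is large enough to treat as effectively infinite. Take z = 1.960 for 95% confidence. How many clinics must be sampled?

3324

With p = 0.5, p(1−p) = 0.25.
n = z²·p(1−p)/E² = 1.960² × 0.2500 / 0.017² = 3.8416 × 0.2500 / 0.000289 ≈ 3323.18.
Rounding up gives n = 3324.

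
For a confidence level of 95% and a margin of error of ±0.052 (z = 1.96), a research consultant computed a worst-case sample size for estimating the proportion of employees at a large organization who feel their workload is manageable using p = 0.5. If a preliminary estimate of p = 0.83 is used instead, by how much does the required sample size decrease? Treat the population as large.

155

Conservative (p = 0.5): n = 1.96² × 0.25 / 0.052² ≈ 355.18 → 356.
Using p = 0.83: p(1−p) = 0.1411, so n = 1.96² × 0.1411 / 0.052² ≈ 200.46 → 201.
Reduction: 356 − 201 = 155.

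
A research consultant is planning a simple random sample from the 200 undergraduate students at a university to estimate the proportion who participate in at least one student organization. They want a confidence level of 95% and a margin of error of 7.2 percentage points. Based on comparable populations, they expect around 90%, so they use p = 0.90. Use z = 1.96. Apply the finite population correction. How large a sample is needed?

51

Unadjusted: n₀ = 1.96² × 0.90 × 0.10 / 0.072² ≈ 66.69, so n₀ = 67.
Finite population correction with N = 200: n = n₀ / (1 + (n₀−1)/N) = 67 / (1 + 66/200) = 67 / 1.3300 ≈ 50.38.
Rounding up, n = 51.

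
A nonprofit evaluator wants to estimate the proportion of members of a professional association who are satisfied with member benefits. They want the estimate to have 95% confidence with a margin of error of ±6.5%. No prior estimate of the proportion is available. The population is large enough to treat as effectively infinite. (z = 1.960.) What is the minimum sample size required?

With no prior estimate, use p = 0.5, giving p(1−p) = 0.25.
n = z²·p(1−p)/E² = 1.960² × 0.2500 / 0.065² = 3.8416 × 0.2500 / 0.004225 ≈ 227.31.
Rounding up gives n = 228.

228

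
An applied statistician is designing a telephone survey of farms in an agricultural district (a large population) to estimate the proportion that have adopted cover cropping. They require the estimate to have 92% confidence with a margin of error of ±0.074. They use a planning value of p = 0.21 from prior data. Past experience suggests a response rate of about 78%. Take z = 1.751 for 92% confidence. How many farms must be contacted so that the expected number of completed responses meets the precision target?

120

Completed interviews needed: n₀ = 1.751² × 0.1659 / 0.074² ≈ 92.89 → 93.
At a 78% response rate, contacts needed = 93 / 0.78 ≈ 119.23 → 120.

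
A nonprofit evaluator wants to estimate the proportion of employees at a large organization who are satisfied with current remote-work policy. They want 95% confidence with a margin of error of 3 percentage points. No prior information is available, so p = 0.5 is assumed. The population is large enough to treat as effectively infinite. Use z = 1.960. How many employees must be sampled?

1068

With p = 0.5, p(1−p) = 0.25.
n = z²·p(1−p)/E² = 1.960² × 0.2500 / 0.030² = 3.8416 × 0.2500 / 0.000900 ≈ 1067.11.
Rounding up gives n = 1068.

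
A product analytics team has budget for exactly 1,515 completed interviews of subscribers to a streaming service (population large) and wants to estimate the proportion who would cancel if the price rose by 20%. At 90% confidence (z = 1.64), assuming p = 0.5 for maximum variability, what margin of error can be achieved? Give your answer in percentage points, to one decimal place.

SE(p̂) = √[p(1−p)/n] = √[0.2500/1515] = 0.01285.
E = z × SE = 1.64 × 0.01285 = 0.02107, or 2.1 percentage points.

2.1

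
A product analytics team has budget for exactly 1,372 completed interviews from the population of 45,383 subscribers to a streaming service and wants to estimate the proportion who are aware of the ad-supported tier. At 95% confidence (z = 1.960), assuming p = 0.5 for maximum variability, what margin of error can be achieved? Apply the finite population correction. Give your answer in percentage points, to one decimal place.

Finite-population factor: (N−n)/(N−1) = (45383−1372)/(45383−1) = 0.9698.
SE(p̂) = √[p(1−p)/n · (N−n)/(N−1)] = √[0.2500/1372 × 0.9698] = 0.01329.
E = z × SE = 1.960 × 0.01329 = 0.02605 ≈ 2.6 percentage points.

2.6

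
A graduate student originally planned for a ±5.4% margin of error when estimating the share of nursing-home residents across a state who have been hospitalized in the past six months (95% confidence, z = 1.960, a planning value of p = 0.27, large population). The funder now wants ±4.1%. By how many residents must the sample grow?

At ±5.4%: n = 1.960² × 0.1971 / 0.054² ≈ 259.66 → 260.
At ±4.1%: n = 1.960² × 0.1971 / 0.041² ≈ 450.43 → 451.
Additional respondents: 451 − 260 = 191.

191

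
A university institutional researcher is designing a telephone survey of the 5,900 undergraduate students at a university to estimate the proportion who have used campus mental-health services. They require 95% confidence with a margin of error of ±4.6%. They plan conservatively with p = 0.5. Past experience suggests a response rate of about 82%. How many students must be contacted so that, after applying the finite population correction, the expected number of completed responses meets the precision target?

For 95% confidence, z = 1.96.
Completed interviews needed (unadjusted): n₀ = 1.96² × 0.2500 / 0.046² ≈ 453.88 → 454.
FPC for N = 5,900: n = 454 / (1 + 453/5900) = 454 / 1.0768 ≈ 421.63 → 422.
At an 82% response rate, contacts needed = 422 / 0.82 ≈ 514.63 → 515.

515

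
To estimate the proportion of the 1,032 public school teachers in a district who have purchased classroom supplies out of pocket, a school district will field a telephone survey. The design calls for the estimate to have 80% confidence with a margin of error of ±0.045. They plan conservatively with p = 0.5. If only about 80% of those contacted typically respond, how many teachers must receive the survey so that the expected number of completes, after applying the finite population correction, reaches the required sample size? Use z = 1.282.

213

Completed interviews needed (unadjusted): n₀ = 1.282² × 0.2500 / 0.045² ≈ 202.90 → 203.
FPC for N = 1,032: n = 203 / (1 + 202/1032) = 203 / 1.1957 ≈ 169.77 → 170.
At an 80% response rate, contacts needed = 170 / 0.80 ≈ 212.50 → 213.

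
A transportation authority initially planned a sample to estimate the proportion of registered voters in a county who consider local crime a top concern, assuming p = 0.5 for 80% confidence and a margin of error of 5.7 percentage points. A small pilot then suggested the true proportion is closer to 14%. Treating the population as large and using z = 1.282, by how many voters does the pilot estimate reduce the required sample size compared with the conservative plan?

Conservative (p = 0.5): n = 1.282² × 0.25 / 0.057² ≈ 126.46 → 127.
Using p = 0.14: p(1−p) = 0.1204, so n = 1.282² × 0.1204 / 0.057² ≈ 60.90 → 61.
Reduction: 127 − 61 = 66.

66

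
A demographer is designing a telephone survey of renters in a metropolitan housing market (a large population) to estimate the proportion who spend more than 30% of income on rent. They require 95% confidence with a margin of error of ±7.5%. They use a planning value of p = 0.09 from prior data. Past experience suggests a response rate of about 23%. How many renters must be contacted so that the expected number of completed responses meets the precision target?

For 95% confidence, z = 1.960.
Completed interviews needed: n₀ = 1.960² × 0.0819 / 0.075² ≈ 55.93 → 56.
At a 23% response rate, contacts needed = 56 / 0.23 ≈ 243.48 → 244.

244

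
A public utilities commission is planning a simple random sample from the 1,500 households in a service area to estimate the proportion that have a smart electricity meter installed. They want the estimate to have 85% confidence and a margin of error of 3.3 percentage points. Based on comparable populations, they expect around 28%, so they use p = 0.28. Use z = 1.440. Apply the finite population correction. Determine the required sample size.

306

Unadjusted: n₀ = 1.440² × 0.28 × 0.72 / 0.033² ≈ 383.87, so n₀ = 384.
Finite population correction with N = 1,500: n = n₀ / (1 + (n₀−1)/N) = 384 / (1 + 383/1500) = 384 / 1.2553 ≈ 305.89.
Rounding up, n = 306.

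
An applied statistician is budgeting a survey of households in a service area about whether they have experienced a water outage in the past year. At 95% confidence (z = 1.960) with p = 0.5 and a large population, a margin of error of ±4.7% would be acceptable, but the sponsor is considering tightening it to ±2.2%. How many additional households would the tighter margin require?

1550

At ±4.7%: n = 1.960² × 0.2500 / 0.047² ≈ 434.77 → 435.
At ±2.2%: n = 1.960² × 0.2500 / 0.022² ≈ 1984.30 → 1985.
Additional respondents: 1985 − 435 = 1550.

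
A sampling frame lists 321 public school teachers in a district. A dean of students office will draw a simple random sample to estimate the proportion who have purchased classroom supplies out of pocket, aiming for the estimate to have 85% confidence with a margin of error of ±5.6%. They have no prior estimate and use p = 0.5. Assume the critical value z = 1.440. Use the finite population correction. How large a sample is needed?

Unadjusted: n₀ = 1.440² × 0.50 × 0.50 / 0.056² ≈ 165.31, so n₀ = 166.
Finite population correction with N = 321: n = n₀ / (1 + (n₀−1)/N) = 166 / (1 + 165/321) = 166 / 1.5140 ≈ 109.64.
Rounding up, n = 110.

110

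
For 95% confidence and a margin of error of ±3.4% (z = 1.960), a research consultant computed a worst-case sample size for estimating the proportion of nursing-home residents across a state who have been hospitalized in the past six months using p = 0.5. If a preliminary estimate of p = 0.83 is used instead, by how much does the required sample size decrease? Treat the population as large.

Conservative (p = 0.5): n = 1.960² × 0.25 / 0.034² ≈ 830.80 → 831.
Using p = 0.83: p(1−p) = 0.1411, so n = 1.960² × 0.1411 / 0.034² ≈ 468.90 → 469.
Reduction: 831 − 469 = 362.

362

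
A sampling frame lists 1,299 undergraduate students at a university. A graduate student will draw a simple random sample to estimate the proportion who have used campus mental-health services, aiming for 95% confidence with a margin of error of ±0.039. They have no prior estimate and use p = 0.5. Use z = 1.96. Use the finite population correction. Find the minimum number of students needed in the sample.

Unadjusted: n₀ = 1.96² × 0.50 × 0.50 / 0.039² ≈ 631.43, so n₀ = 632.
Finite population correction with N = 1,299: n = n₀ / (1 + (n₀−1)/N) = 632 / (1 + 631/1299) = 632 / 1.4858 ≈ 425.37.
Rounding up, n = 426.

426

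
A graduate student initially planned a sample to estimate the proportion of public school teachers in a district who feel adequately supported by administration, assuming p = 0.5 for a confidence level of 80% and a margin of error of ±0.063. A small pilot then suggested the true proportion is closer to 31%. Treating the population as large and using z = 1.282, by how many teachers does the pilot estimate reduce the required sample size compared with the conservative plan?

Conservative (p = 0.5): n = 1.282² × 0.25 / 0.063² ≈ 103.52 → 104.
Using p = 0.31: p(1−p) = 0.2139, so n = 1.282² × 0.2139 / 0.063² ≈ 88.57 → 89.
Reduction: 104 − 89 = 15.

15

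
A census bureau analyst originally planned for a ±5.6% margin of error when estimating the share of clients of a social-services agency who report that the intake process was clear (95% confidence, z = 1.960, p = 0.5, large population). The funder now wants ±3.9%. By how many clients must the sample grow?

325

At ±5.6%: n = 1.960² × 0.2500 / 0.056² ≈ 306.25 → 307.
At ±3.9%: n = 1.960² × 0.2500 / 0.039² ≈ 631.43 → 632.
Additional respondents: 632 − 307 = 325.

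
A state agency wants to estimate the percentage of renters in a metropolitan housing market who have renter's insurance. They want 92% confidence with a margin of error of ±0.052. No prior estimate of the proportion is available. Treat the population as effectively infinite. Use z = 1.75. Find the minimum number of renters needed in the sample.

With no prior estimate, use p = 0.5, giving p(1−p) = 0.25.
n = z²·p(1−p)/E² = 1.75² × 0.2500 / 0.052² = 3.0625 × 0.2500 / 0.002704 ≈ 283.15.
Rounding up gives n = 284.

284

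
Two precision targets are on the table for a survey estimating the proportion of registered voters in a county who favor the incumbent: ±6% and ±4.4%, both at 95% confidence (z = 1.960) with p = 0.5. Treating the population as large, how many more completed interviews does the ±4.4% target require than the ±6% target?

At ±6%: n = 1.960² × 0.2500 / 0.060² ≈ 266.78 → 267.
At ±4.4%: n = 1.960² × 0.2500 / 0.044² ≈ 496.07 → 497.
Additional respondents: 497 − 267 = 230.

230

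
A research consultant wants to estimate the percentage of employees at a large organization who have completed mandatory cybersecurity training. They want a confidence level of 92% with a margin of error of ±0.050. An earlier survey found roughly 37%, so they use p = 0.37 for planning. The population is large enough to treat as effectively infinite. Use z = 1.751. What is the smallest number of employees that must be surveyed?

With p = 0.37, p(1−p) = 0.2331.
n = z²·p(1−p)/E² = 1.751² × 0.2331 / 0.050² = 3.0660 × 0.2331 / 0.002500 ≈ 285.87.
Rounding up gives n = 286.

286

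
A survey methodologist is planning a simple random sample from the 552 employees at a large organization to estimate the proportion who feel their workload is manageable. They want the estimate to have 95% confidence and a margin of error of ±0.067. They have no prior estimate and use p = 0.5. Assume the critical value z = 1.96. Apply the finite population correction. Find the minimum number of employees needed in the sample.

155

Unadjusted: n₀ = 1.96² × 0.50 × 0.50 / 0.067² ≈ 213.95, so n₀ = 214.
Finite population correction with N = 552: n = n₀ / (1 + (n₀−1)/N) = 214 / (1 + 213/552) = 214 / 1.3859 ≈ 154.42.
Rounding up, n = 155.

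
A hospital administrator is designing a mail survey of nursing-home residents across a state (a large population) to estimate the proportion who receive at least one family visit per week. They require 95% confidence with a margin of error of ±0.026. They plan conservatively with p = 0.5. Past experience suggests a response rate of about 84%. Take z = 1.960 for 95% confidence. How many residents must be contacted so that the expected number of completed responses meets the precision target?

1692

Completed interviews needed: n₀ = 1.960² × 0.2500 / 0.026² ≈ 1420.71 → 1421.
At an 84% response rate, contacts needed = 1421 / 0.84 ≈ 1691.67 → 1692.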